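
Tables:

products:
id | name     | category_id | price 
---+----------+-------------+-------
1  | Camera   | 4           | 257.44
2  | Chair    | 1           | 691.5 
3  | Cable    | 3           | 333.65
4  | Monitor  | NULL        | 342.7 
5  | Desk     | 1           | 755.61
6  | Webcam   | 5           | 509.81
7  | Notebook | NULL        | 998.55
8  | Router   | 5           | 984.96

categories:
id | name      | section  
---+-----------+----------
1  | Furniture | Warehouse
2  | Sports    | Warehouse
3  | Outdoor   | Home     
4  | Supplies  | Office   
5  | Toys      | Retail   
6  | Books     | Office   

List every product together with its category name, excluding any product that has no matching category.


INNER JOIN keeps only products rows whose category_id matches an id in categories. Walk through each product:
  - product 1 (Camera): category_id=4 -> matches Supplies
  - product 2 (Chair): category_id=1 -> matches Furniture
  - product 3 (Cable): category_id=3 -> matches Outdoor
  - product 4 (Monitor): category_id=NULL, no match -> dropped
  - product 5 (Desk): category_id=1 -> matches Furniture
  - product 6 (Webcam): category_id=5 -> matches Toys
  - product 7 (Notebook): category_id=NULL, no match -> dropped
  - product 8 (Router): category_id=5 -> matches Toys
So 2 of 8 rows are dropped.

SQL:
SELECT a.name, b.name AS category
FROM products a
INNER JOIN categories b ON a.category_id = b.id

Result:
name   | category 
-------+----------
Camera | Supplies 
Chair  | Furniture
Cable  | Outdoor  
Desk   | Furniture
Webcam | Toys     
Router | Toys     


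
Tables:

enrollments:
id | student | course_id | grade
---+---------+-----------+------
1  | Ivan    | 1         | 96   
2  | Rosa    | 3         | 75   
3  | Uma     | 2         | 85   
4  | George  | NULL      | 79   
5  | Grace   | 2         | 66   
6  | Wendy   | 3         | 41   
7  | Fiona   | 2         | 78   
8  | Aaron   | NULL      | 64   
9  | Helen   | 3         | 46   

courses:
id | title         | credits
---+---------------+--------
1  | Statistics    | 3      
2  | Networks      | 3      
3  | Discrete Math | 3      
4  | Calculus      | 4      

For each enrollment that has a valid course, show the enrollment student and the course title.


INNER JOIN keeps only enrollments rows whose course_id matches an id in courses. Walk through each enrollment:
  - enrollment 1 (Ivan): course_id=1 -> matches Statistics
  - enrollment 2 (Rosa): course_id=3 -> matches Discrete Math
  - enrollment 3 (Uma): course_id=2 -> matches Networks
  - enrollment 4 (George): course_id=NULL, no match -> dropped
  - enrollment 5 (Grace): course_id=2 -> matches Networks
  - enrollment 6 (Wendy): course_id=3 -> matches Discrete Math
  - enrollment 7 (Fiona): course_id=2 -> matches Networks
  - enrollment 8 (Aaron): course_id=NULL, no match -> dropped
  - enrollment 9 (Helen): course_id=3 -> matches Discrete Math
So 2 of 9 rows are dropped.

SQL:
SELECT a.student, b.title AS course
FROM enrollments a
INNER JOIN courses b ON a.course_id = b.id

Result:
student | course       
--------+--------------
Ivan    | Statistics   
Rosa    | Discrete Math
Uma     | Networks     
Grace   | Networks     
Wendy   | Discrete Math
Fiona   | Networks     
Helen   | Discrete Math


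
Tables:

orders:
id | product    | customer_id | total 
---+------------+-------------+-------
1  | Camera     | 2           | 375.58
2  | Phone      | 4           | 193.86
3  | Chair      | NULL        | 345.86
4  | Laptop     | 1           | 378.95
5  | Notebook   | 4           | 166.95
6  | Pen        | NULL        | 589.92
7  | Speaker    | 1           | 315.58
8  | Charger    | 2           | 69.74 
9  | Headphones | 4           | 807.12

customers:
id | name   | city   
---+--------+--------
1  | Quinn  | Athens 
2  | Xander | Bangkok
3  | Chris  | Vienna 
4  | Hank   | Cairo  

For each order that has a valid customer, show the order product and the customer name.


INNER JOIN keeps only orders rows whose customer_id matches an id in customers. Walk through each order:
  - order 1 (Camera): customer_id=2 -> matches Xander
  - order 2 (Phone): customer_id=4 -> matches Hank
  - order 3 (Chair): customer_id=NULL, no match -> dropped
  - order 4 (Laptop): customer_id=1 -> matches Quinn
  - order 5 (Notebook): customer_id=4 -> matches Hank
  - order 6 (Pen): customer_id=NULL, no match -> dropped
  - order 7 (Speaker): customer_id=1 -> matches Quinn
  - order 8 (Charger): customer_id=2 -> matches Xander
  - order 9 (Headphones): customer_id=4 -> matches Hank
So 2 of 9 rows are dropped.

SQL:
SELECT a.product, b.name AS customer
FROM orders a
INNER JOIN customers b ON a.customer_id = b.id

Result:
product    | customer
-----------+---------
Camera     | Xander  
Phone      | Hank    
Laptop     | Quinn   
Notebook   | Hank    
Speaker    | Quinn   
Charger    | Xander  
Headphones | Hank    


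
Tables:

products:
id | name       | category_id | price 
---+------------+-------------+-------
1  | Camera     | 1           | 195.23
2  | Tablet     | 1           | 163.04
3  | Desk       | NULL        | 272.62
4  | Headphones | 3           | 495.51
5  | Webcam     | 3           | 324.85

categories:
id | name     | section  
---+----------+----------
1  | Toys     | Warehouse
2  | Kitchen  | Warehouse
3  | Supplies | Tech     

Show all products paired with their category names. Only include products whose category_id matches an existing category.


INNER JOIN keeps only products rows whose category_id matches an id in categories. Walk through each product:
  - product 1 (Camera): category_id=1 -> matches Toys
  - product 2 (Tablet): category_id=1 -> matches Toys
  - product 3 (Desk): category_id=NULL, no match -> dropped
  - product 4 (Headphones): category_id=3 -> matches Supplies
  - product 5 (Webcam): category_id=3 -> matches Supplies
So 1 of 5 rows is dropped.

SQL:
SELECT a.name, b.name AS category
FROM products a
INNER JOIN categories b ON a.category_id = b.id

Result:
name       | category
-----------+---------
Camera     | Toys    
Tablet     | Toys    
Headphones | Supplies
Webcam     | Supplies


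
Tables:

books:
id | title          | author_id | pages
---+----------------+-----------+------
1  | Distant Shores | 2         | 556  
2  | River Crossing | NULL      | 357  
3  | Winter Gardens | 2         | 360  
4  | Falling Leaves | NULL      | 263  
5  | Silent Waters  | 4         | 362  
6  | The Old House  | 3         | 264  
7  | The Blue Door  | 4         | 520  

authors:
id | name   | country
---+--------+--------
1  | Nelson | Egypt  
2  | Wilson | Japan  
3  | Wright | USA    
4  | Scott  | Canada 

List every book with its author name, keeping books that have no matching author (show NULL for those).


LEFT JOIN keeps every row from books (the left table); where author_id has no match in authors, the author columns become NULL. Walk through each book:
  - book 1 (Distant Shores): author_id=2 -> matches Wilson
  - book 2 (River Crossing): author_id=NULL, no match -> kept with NULL
  - book 3 (Winter Gardens): author_id=2 -> matches Wilson
  - book 4 (Falling Leaves): author_id=NULL, no match -> kept with NULL
  - book 5 (Silent Waters): author_id=4 -> matches Scott
  - book 6 (The Old House): author_id=3 -> matches Wright
  - book 7 (The Blue Door): author_id=4 -> matches Scott
All 7 rows appear; 2 have NULL author.

SQL:
SELECT a.title, b.name AS author
FROM books a
LEFT JOIN authors b ON a.author_id = b.id

Result:
title          | author
---------------+-------
Distant Shores | Wilson
River Crossing | NULL  
Winter Gardens | Wilson
Falling Leaves | NULL  
Silent Waters  | Scott 
The Old House  | Wright
The Blue Door  | Scott 


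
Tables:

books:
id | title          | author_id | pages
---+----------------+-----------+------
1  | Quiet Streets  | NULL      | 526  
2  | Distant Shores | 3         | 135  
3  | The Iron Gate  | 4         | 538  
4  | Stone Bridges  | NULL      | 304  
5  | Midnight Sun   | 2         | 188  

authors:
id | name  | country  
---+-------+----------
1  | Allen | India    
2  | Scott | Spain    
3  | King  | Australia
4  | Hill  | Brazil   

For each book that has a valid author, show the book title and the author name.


INNER JOIN keeps only books rows whose author_id matches an id in authors. Walk through each book:
  - book 1 (Quiet Streets): author_id=NULL, no match -> dropped
  - book 2 (Distant Shores): author_id=3 -> matches King
  - book 3 (The Iron Gate): author_id=4 -> matches Hill
  - book 4 (Stone Bridges): author_id=NULL, no match -> dropped
  - book 5 (Midnight Sun): author_id=2 -> matches Scott
So 2 of 5 rows are dropped.

SQL:
SELECT a.title, b.name AS author
FROM books a
INNER JOIN authors b ON a.author_id = b.id

Result:
title          | author
---------------+-------
Distant Shores | King  
The Iron Gate  | Hill  
Midnight Sun   | Scott 


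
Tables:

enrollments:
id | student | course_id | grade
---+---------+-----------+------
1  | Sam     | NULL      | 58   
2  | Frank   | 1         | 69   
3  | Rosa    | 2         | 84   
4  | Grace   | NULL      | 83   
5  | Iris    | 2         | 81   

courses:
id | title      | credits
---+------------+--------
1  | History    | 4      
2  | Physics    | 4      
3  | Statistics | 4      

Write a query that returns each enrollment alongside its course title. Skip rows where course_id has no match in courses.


INNER JOIN keeps only enrollments rows whose course_id matches an id in courses. Walk through each enrollment:
  - enrollment 1 (Sam): course_id=NULL, no match -> dropped
  - enrollment 2 (Frank): course_id=1 -> matches History
  - enrollment 3 (Rosa): course_id=2 -> matches Physics
  - enrollment 4 (Grace): course_id=NULL, no match -> dropped
  - enrollment 5 (Iris): course_id=2 -> matches Physics
So 2 of 5 rows are dropped.

SQL:
SELECT a.student, b.title AS course
FROM enrollments a
INNER JOIN courses b ON a.course_id = b.id

Result:
student | course 
--------+--------
Frank   | History
Rosa    | Physics
Iris    | Physics


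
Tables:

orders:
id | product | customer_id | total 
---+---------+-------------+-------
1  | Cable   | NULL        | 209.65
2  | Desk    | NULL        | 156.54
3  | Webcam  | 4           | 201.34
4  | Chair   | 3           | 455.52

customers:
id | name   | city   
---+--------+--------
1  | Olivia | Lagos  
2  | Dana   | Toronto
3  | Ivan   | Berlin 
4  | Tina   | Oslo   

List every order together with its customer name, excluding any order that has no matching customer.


INNER JOIN keeps only orders rows whose customer_id matches an id in customers. Walk through each order:
  - order 1 (Cable): customer_id=NULL, no match -> dropped
  - order 2 (Desk): customer_id=NULL, no match -> dropped
  - order 3 (Webcam): customer_id=4 -> matches Tina
  - order 4 (Chair): customer_id=3 -> matches Ivan
So 2 of 4 rows are dropped.

SQL:
SELECT a.product, b.name AS customer
FROM orders a
INNER JOIN customers b ON a.customer_id = b.id

Result:
product | customer
--------+---------
Webcam  | Tina    
Chair   | Ivan    


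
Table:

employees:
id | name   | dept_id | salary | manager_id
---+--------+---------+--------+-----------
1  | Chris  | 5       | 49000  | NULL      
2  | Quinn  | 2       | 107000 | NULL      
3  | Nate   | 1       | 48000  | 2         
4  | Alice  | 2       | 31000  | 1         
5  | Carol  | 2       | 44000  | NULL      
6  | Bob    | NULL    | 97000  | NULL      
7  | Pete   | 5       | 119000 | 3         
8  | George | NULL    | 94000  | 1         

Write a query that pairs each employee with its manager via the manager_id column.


This is a self-join: employees is joined to a second copy of itself, matching each row's manager_id to another row's id. Use LEFT JOIN so rows with manager_id=NULL are kept.
  - employee 1 (Chris): manager_id=NULL -> NULL
  - employee 2 (Quinn): manager_id=NULL -> NULL
  - employee 3 (Nate): manager_id=2 -> Quinn
  - employee 4 (Alice): manager_id=1 -> Chris
  - employee 5 (Carol): manager_id=NULL -> NULL
  - employee 6 (Bob): manager_id=NULL -> NULL
  - employee 7 (Pete): manager_id=3 -> Nate
  - employee 8 (George): manager_id=1 -> Chris

SQL:
SELECT a.name AS item, b.name AS manager
FROM employees a
LEFT JOIN employees b ON a.manager_id = b.id

Result:
item   | manager
-------+--------
Chris  | NULL   
Quinn  | NULL   
Nate   | Quinn  
Alice  | Chris  
Carol  | NULL   
Bob    | NULL   
Pete   | Nate   
George | Chris  


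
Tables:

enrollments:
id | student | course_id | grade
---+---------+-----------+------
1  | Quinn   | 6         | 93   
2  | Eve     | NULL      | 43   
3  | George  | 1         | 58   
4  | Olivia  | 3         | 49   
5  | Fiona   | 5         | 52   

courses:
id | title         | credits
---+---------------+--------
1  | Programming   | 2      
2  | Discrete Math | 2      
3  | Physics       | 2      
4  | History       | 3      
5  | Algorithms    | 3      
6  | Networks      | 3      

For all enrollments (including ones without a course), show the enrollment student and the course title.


LEFT JOIN keeps every row from enrollments (the left table); where course_id has no match in courses, the course columns become NULL. Walk through each enrollment:
  - enrollment 1 (Quinn): course_id=6 -> matches Networks
  - enrollment 2 (Eve): course_id=NULL, no match -> kept with NULL
  - enrollment 3 (George): course_id=1 -> matches Programming
  - enrollment 4 (Olivia): course_id=3 -> matches Physics
  - enrollment 5 (Fiona): course_id=5 -> matches Algorithms
All 5 rows appear; 1 has NULL course.

SQL:
SELECT a.student, b.title AS course
FROM enrollments a
LEFT JOIN courses b ON a.course_id = b.id

Result:
student | course     
--------+------------
Quinn   | Networks   
Eve     | NULL       
George  | Programming
Olivia  | Physics    
Fiona   | Algorithms 


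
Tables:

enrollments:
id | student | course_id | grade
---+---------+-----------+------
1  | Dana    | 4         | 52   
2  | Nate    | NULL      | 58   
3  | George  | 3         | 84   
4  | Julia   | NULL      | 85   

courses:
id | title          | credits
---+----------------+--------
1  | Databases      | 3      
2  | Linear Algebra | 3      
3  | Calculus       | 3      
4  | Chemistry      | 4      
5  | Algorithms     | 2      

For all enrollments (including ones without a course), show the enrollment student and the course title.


LEFT JOIN keeps every row from enrollments (the left table); where course_id has no match in courses, the course columns become NULL. Walk through each enrollment:
  - enrollment 1 (Dana): course_id=4 -> matches Chemistry
  - enrollment 2 (Nate): course_id=NULL, no match -> kept with NULL
  - enrollment 3 (George): course_id=3 -> matches Calculus
  - enrollment 4 (Julia): course_id=NULL, no match -> kept with NULL
All 4 rows appear; 2 have NULL course.

SQL:
SELECT a.student, b.title AS course
FROM enrollments a
LEFT JOIN courses b ON a.course_id = b.id

Result:
student | course   
--------+----------
Dana    | Chemistry
Nate    | NULL     
George  | Calculus 
Julia   | NULL     


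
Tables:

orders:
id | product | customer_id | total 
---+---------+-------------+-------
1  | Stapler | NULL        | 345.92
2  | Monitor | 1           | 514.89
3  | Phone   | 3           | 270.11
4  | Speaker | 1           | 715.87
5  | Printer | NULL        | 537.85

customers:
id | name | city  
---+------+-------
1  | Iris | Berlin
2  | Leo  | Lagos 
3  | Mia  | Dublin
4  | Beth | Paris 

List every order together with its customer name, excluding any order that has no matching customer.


INNER JOIN keeps only orders rows whose customer_id matches an id in customers. Walk through each order:
  - order 1 (Stapler): customer_id=NULL, no match -> dropped
  - order 2 (Monitor): customer_id=1 -> matches Iris
  - order 3 (Phone): customer_id=3 -> matches Mia
  - order 4 (Speaker): customer_id=1 -> matches Iris
  - order 5 (Printer): customer_id=NULL, no match -> dropped
So 2 of 5 rows are dropped.

SQL:
SELECT a.product, b.name AS customer
FROM orders a
INNER JOIN customers b ON a.customer_id = b.id

Result:
product | customer
--------+---------
Monitor | Iris    
Phone   | Mia     
Speaker | Iris    


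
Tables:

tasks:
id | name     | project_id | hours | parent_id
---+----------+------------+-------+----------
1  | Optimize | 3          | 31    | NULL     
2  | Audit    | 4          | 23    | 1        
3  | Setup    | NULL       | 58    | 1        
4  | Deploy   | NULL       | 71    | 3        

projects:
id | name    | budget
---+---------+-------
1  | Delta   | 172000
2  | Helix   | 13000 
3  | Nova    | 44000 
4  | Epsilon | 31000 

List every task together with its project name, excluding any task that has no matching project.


INNER JOIN keeps only tasks rows whose project_id matches an id in projects. Walk through each task:
  - task 1 (Optimize): project_id=3 -> matches Nova
  - task 2 (Audit): project_id=4 -> matches Epsilon
  - task 3 (Setup): project_id=NULL, no match -> dropped
  - task 4 (Deploy): project_id=NULL, no match -> dropped
So 2 of 4 rows are dropped.

SQL:
SELECT a.name, b.name AS project
FROM tasks a
INNER JOIN projects b ON a.project_id = b.id

Result:
name     | project
---------+--------
Optimize | Nova   
Audit    | Epsilon


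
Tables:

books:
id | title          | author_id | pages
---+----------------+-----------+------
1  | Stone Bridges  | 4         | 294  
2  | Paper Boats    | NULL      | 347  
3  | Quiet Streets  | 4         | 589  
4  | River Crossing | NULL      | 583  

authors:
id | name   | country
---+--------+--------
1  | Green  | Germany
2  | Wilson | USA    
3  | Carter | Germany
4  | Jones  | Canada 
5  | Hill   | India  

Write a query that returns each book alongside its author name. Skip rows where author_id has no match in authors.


INNER JOIN keeps only books rows whose author_id matches an id in authors. Walk through each book:
  - book 1 (Stone Bridges): author_id=4 -> matches Jones
  - book 2 (Paper Boats): author_id=NULL, no match -> dropped
  - book 3 (Quiet Streets): author_id=4 -> matches Jones
  - book 4 (River Crossing): author_id=NULL, no match -> dropped
So 2 of 4 rows are dropped.

SQL:
SELECT a.title, b.name AS author
FROM books a
INNER JOIN authors b ON a.author_id = b.id

Result:
title         | author
--------------+-------
Stone Bridges | Jones 
Quiet Streets | Jones 


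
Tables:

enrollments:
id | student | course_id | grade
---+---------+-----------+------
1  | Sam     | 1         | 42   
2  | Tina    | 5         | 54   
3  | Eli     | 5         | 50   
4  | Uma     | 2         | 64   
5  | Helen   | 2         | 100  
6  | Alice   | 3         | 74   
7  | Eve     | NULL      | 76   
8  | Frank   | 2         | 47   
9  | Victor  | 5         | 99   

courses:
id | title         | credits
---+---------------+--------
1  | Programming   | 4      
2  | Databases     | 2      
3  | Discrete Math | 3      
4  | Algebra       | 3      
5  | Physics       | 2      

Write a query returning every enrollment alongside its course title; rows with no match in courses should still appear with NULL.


LEFT JOIN keeps every row from enrollments (the left table); where course_id has no match in courses, the course columns become NULL. Walk through each enrollment:
  - enrollment 1 (Sam): course_id=1 -> matches Programming
  - enrollment 2 (Tina): course_id=5 -> matches Physics
  - enrollment 3 (Eli): course_id=5 -> matches Physics
  - enrollment 4 (Uma): course_id=2 -> matches Databases
  - enrollment 5 (Helen): course_id=2 -> matches Databases
  - enrollment 6 (Alice): course_id=3 -> matches Discrete Math
  - enrollment 7 (Eve): course_id=NULL, no match -> kept with NULL
  - enrollment 8 (Frank): course_id=2 -> matches Databases
  - enrollment 9 (Victor): course_id=5 -> matches Physics
All 9 rows appear; 1 has NULL course.

SQL:
SELECT a.student, b.title AS course
FROM enrollments a
LEFT JOIN courses b ON a.course_id = b.id

Result:
student | course       
--------+--------------
Sam     | Programming  
Tina    | Physics      
Eli     | Physics      
Uma     | Databases    
Helen   | Databases    
Alice   | Discrete Math
Eve     | NULL         
Frank   | Databases    
Victor  | Physics      


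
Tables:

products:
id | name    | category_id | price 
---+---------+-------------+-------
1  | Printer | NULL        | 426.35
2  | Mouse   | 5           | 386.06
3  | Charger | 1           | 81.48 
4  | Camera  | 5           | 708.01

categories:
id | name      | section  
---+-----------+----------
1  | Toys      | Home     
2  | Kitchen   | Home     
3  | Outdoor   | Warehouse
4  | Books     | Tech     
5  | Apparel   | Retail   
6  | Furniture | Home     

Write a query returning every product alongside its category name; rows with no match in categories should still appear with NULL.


LEFT JOIN keeps every row from products (the left table); where category_id has no match in categories, the category columns become NULL. Walk through each product:
  - product 1 (Printer): category_id=NULL, no match -> kept with NULL
  - product 2 (Mouse): category_id=5 -> matches Apparel
  - product 3 (Charger): category_id=1 -> matches Toys
  - product 4 (Camera): category_id=5 -> matches Apparel
All 4 rows appear; 1 has NULL category.

SQL:
SELECT a.name, b.name AS category
FROM products a
LEFT JOIN categories b ON a.category_id = b.id

Result:
name    | category
--------+---------
Printer | NULL    
Mouse   | Apparel 
Charger | Toys    
Camera  | Apparel 


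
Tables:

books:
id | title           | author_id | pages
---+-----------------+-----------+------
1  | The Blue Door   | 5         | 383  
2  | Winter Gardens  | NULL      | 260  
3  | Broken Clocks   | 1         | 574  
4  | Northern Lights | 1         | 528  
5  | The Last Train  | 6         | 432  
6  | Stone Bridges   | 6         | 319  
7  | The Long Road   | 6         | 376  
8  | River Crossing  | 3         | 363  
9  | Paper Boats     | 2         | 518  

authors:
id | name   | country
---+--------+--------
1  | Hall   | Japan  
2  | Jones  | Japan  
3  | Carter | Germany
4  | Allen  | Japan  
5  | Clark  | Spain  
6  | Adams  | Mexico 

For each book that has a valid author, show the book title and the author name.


INNER JOIN keeps only books rows whose author_id matches an id in authors. Walk through each book:
  - book 1 (The Blue Door): author_id=5 -> matches Clark
  - book 2 (Winter Gardens): author_id=NULL, no match -> dropped
  - book 3 (Broken Clocks): author_id=1 -> matches Hall
  - book 4 (Northern Lights): author_id=1 -> matches Hall
  - book 5 (The Last Train): author_id=6 -> matches Adams
  - book 6 (Stone Bridges): author_id=6 -> matches Adams
  - book 7 (The Long Road): author_id=6 -> matches Adams
  - book 8 (River Crossing): author_id=3 -> matches Carter
  - book 9 (Paper Boats): author_id=2 -> matches Jones
So 1 of 9 rows is dropped.

SQL:
SELECT a.title, b.name AS author
FROM books a
INNER JOIN authors b ON a.author_id = b.id

Result:
title           | author
----------------+-------
The Blue Door   | Clark 
Broken Clocks   | Hall  
Northern Lights | Hall  
The Last Train  | Adams 
Stone Bridges   | Adams 
The Long Road   | Adams 
River Crossing  | Carter
Paper Boats     | Jones 


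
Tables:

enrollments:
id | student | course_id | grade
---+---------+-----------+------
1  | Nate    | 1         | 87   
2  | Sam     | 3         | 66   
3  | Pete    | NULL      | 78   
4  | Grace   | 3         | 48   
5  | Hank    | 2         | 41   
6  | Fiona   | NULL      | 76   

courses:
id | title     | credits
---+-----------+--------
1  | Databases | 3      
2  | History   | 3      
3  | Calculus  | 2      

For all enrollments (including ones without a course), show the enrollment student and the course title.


LEFT JOIN keeps every row from enrollments (the left table); where course_id has no match in courses, the course columns become NULL. Walk through each enrollment:
  - enrollment 1 (Nate): course_id=1 -> matches Databases
  - enrollment 2 (Sam): course_id=3 -> matches Calculus
  - enrollment 3 (Pete): course_id=NULL, no match -> kept with NULL
  - enrollment 4 (Grace): course_id=3 -> matches Calculus
  - enrollment 5 (Hank): course_id=2 -> matches History
  - enrollment 6 (Fiona): course_id=NULL, no match -> kept with NULL
All 6 rows appear; 2 have NULL course.

SQL:
SELECT a.student, b.title AS course
FROM enrollments a
LEFT JOIN courses b ON a.course_id = b.id

Result:
student | course   
--------+----------
Nate    | Databases
Sam     | Calculus 
Pete    | NULL     
Grace   | Calculus 
Hank    | History  
Fiona   | NULL     


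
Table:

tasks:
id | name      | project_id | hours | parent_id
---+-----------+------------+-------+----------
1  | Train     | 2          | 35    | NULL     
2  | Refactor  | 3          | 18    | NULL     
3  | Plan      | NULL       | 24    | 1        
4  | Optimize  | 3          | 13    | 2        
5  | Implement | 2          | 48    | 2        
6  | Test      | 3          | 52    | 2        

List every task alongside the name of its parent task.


This is a self-join: tasks is joined to a second copy of itself, matching each row's parent_id to another row's id. Use LEFT JOIN so rows with parent_id=NULL are kept.
  - task 1 (Train): parent_id=NULL -> NULL
  - task 2 (Refactor): parent_id=NULL -> NULL
  - task 3 (Plan): parent_id=1 -> Train
  - task 4 (Optimize): parent_id=2 -> Refactor
  - task 5 (Implement): parent_id=2 -> Refactor
  - task 6 (Test): parent_id=2 -> Refactor

SQL:
SELECT a.name AS item, b.name AS parent
FROM tasks a
LEFT JOIN tasks b ON a.parent_id = b.id

Result:
item      | parent  
----------+---------
Train     | NULL    
Refactor  | NULL    
Plan      | Train   
Optimize  | Refactor
Implement | Refactor
Test      | Refactor


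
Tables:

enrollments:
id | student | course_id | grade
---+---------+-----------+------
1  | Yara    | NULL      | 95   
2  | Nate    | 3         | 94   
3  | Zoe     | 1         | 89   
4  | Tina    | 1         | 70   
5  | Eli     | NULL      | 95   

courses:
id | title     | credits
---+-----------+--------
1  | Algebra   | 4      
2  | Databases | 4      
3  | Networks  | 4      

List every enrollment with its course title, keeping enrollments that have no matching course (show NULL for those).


LEFT JOIN keeps every row from enrollments (the left table); where course_id has no match in courses, the course columns become NULL. Walk through each enrollment:
  - enrollment 1 (Yara): course_id=NULL, no match -> kept with NULL
  - enrollment 2 (Nate): course_id=3 -> matches Networks
  - enrollment 3 (Zoe): course_id=1 -> matches Algebra
  - enrollment 4 (Tina): course_id=1 -> matches Algebra
  - enrollment 5 (Eli): course_id=NULL, no match -> kept with NULL
All 5 rows appear; 2 have NULL course.

SQL:
SELECT a.student, b.title AS course
FROM enrollments a
LEFT JOIN courses b ON a.course_id = b.id

Result:
student | course  
--------+---------
Yara    | NULL    
Nate    | Networks
Zoe     | Algebra 
Tina    | Algebra 
Eli     | NULL    


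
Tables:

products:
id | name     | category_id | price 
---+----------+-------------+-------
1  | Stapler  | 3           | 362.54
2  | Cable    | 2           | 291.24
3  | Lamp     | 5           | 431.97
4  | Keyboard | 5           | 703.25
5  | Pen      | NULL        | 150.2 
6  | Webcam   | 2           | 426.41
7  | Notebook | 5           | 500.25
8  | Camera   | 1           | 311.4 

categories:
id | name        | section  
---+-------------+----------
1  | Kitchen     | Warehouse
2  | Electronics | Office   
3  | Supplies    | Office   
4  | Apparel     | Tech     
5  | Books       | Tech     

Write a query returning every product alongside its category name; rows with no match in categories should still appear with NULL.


LEFT JOIN keeps every row from products (the left table); where category_id has no match in categories, the category columns become NULL. Walk through each product:
  - product 1 (Stapler): category_id=3 -> matches Supplies
  - product 2 (Cable): category_id=2 -> matches Electronics
  - product 3 (Lamp): category_id=5 -> matches Books
  - product 4 (Keyboard): category_id=5 -> matches Books
  - product 5 (Pen): category_id=NULL, no match -> kept with NULL
  - product 6 (Webcam): category_id=2 -> matches Electronics
  - product 7 (Notebook): category_id=5 -> matches Books
  - product 8 (Camera): category_id=1 -> matches Kitchen
All 8 rows appear; 1 has NULL category.

SQL:
SELECT a.name, b.name AS category
FROM products a
LEFT JOIN categories b ON a.category_id = b.id

Result:
name     | category   
---------+------------
Stapler  | Supplies   
Cable    | Electronics
Lamp     | Books      
Keyboard | Books      
Pen      | NULL       
Webcam   | Electronics
Notebook | Books      
Camera   | Kitchen    


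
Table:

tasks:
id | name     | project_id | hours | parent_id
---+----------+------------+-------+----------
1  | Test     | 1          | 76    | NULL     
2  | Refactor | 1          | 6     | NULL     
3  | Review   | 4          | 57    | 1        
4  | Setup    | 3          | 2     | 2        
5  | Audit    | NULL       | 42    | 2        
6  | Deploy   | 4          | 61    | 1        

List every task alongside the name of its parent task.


This is a self-join: tasks is joined to a second copy of itself, matching each row's parent_id to another row's id. Use LEFT JOIN so rows with parent_id=NULL are kept.
  - task 1 (Test): parent_id=NULL -> NULL
  - task 2 (Refactor): parent_id=NULL -> NULL
  - task 3 (Review): parent_id=1 -> Test
  - task 4 (Setup): parent_id=2 -> Refactor
  - task 5 (Audit): parent_id=2 -> Refactor
  - task 6 (Deploy): parent_id=1 -> Test

SQL:
SELECT a.name AS item, b.name AS parent
FROM tasks a
LEFT JOIN tasks b ON a.parent_id = b.id

Result:
item     | parent  
---------+---------
Test     | NULL    
Refactor | NULL    
Review   | Test    
Setup    | Refactor
Audit    | Refactor
Deploy   | Test    


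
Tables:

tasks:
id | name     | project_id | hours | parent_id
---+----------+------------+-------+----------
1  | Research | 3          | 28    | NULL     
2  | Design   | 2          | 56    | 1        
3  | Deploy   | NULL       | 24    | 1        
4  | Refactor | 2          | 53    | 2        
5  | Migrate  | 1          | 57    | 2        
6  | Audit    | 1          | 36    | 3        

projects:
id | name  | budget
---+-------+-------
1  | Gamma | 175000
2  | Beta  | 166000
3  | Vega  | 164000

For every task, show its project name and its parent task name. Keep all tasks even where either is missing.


Two LEFT JOINs from the same base table tasks: one to projects via project_id, one to tasks itself via parent_id. Both are LEFT so every task is preserved.
Match against projects:
  - task 1 (Research): project_id=3 -> matches Vega
  - task 2 (Design): project_id=2 -> matches Beta
  - task 3 (Deploy): project_id=NULL, no match -> kept with NULL
  - task 4 (Refactor): project_id=2 -> matches Beta
  - task 5 (Migrate): project_id=1 -> matches Gamma
  - task 6 (Audit): project_id=1 -> matches Gamma
Match against tasks (self):
  - task 1 (Research): parent_id=NULL -> NULL
  - task 2 (Design): parent_id=1 -> Research
  - task 3 (Deploy): parent_id=1 -> Research
  - task 4 (Refactor): parent_id=2 -> Design
  - task 5 (Migrate): parent_id=2 -> Design
  - task 6 (Audit): parent_id=3 -> Deploy

SQL:
SELECT a.name, b.name AS project, c.name AS parent
FROM tasks a
LEFT JOIN projects b ON a.project_id = b.id
LEFT JOIN tasks c ON a.parent_id = c.id

Result:
name     | project | parent  
---------+---------+---------
Research | Vega    | NULL    
Design   | Beta    | Research
Deploy   | NULL    | Research
Refactor | Beta    | Design  
Migrate  | Gamma   | Design  
Audit    | Gamma   | Deploy  


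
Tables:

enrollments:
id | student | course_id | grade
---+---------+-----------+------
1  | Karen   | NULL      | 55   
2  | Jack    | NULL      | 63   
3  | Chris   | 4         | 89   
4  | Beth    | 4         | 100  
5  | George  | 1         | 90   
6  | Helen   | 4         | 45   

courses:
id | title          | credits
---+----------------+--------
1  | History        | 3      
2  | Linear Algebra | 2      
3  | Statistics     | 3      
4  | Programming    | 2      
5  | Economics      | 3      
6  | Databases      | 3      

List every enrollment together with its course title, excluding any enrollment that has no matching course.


INNER JOIN keeps only enrollments rows whose course_id matches an id in courses. Walk through each enrollment:
  - enrollment 1 (Karen): course_id=NULL, no match -> dropped
  - enrollment 2 (Jack): course_id=NULL, no match -> dropped
  - enrollment 3 (Chris): course_id=4 -> matches Programming
  - enrollment 4 (Beth): course_id=4 -> matches Programming
  - enrollment 5 (George): course_id=1 -> matches History
  - enrollment 6 (Helen): course_id=4 -> matches Programming
So 2 of 6 rows are dropped.

SQL:
SELECT a.student, b.title AS course
FROM enrollments a
INNER JOIN courses b ON a.course_id = b.id

Result:
student | course     
--------+------------
Chris   | Programming
Beth    | Programming
George  | History    
Helen   | Programming


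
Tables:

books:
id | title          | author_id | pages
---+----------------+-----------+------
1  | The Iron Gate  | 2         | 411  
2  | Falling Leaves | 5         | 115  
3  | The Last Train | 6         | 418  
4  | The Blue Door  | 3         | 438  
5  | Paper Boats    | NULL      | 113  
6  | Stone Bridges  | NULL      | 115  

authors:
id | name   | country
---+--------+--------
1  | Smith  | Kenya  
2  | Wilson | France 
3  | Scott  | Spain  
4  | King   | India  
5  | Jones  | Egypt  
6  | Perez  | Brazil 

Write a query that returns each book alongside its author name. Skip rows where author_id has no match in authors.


INNER JOIN keeps only books rows whose author_id matches an id in authors. Walk through each book:
  - book 1 (The Iron Gate): author_id=2 -> matches Wilson
  - book 2 (Falling Leaves): author_id=5 -> matches Jones
  - book 3 (The Last Train): author_id=6 -> matches Perez
  - book 4 (The Blue Door): author_id=3 -> matches Scott
  - book 5 (Paper Boats): author_id=NULL, no match -> dropped
  - book 6 (Stone Bridges): author_id=NULL, no match -> dropped
So 2 of 6 rows are dropped.

SQL:
SELECT a.title, b.name AS author
FROM books a
INNER JOIN authors b ON a.author_id = b.id

Result:
title          | author
---------------+-------
The Iron Gate  | Wilson
Falling Leaves | Jones 
The Last Train | Perez 
The Blue Door  | Scott 


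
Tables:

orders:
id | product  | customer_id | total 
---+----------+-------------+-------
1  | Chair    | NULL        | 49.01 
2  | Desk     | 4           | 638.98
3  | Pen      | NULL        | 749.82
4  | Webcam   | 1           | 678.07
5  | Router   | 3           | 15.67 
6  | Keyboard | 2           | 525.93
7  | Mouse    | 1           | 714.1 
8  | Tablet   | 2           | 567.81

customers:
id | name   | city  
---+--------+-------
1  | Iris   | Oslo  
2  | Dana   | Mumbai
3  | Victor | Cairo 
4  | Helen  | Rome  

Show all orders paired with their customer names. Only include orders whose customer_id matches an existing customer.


INNER JOIN keeps only orders rows whose customer_id matches an id in customers. Walk through each order:
  - order 1 (Chair): customer_id=NULL, no match -> dropped
  - order 2 (Desk): customer_id=4 -> matches Helen
  - order 3 (Pen): customer_id=NULL, no match -> dropped
  - order 4 (Webcam): customer_id=1 -> matches Iris
  - order 5 (Router): customer_id=3 -> matches Victor
  - order 6 (Keyboard): customer_id=2 -> matches Dana
  - order 7 (Mouse): customer_id=1 -> matches Iris
  - order 8 (Tablet): customer_id=2 -> matches Dana
So 2 of 8 rows are dropped.

SQL:
SELECT a.product, b.name AS customer
FROM orders a
INNER JOIN customers b ON a.customer_id = b.id

Result:
product  | customer
---------+---------
Desk     | Helen   
Webcam   | Iris    
Router   | Victor  
Keyboard | Dana    
Mouse    | Iris    
Tablet   | Dana    


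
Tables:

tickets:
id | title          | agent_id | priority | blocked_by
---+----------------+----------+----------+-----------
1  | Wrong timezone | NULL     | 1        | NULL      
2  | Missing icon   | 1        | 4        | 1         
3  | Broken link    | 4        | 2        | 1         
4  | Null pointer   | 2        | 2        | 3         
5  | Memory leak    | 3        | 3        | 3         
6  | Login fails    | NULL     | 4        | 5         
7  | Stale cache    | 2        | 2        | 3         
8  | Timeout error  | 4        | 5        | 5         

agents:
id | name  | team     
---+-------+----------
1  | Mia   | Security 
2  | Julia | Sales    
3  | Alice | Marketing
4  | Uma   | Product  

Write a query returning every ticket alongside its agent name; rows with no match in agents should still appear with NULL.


LEFT JOIN keeps every row from tickets (the left table); where agent_id has no match in agents, the agent columns become NULL. Walk through each ticket:
  - ticket 1 (Wrong timezone): agent_id=NULL, no match -> kept with NULL
  - ticket 2 (Missing icon): agent_id=1 -> matches Mia
  - ticket 3 (Broken link): agent_id=4 -> matches Uma
  - ticket 4 (Null pointer): agent_id=2 -> matches Julia
  - ticket 5 (Memory leak): agent_id=3 -> matches Alice
  - ticket 6 (Login fails): agent_id=NULL, no match -> kept with NULL
  - ticket 7 (Stale cache): agent_id=2 -> matches Julia
  - ticket 8 (Timeout error): agent_id=4 -> matches Uma
All 8 rows appear; 2 have NULL agent.

SQL:
SELECT a.title, b.name AS agent
FROM tickets a
LEFT JOIN agents b ON a.agent_id = b.id

Result:
title          | agent
---------------+------
Wrong timezone | NULL 
Missing icon   | Mia  
Broken link    | Uma  
Null pointer   | Julia
Memory leak    | Alice
Login fails    | NULL 
Stale cache    | Julia
Timeout error  | Uma  


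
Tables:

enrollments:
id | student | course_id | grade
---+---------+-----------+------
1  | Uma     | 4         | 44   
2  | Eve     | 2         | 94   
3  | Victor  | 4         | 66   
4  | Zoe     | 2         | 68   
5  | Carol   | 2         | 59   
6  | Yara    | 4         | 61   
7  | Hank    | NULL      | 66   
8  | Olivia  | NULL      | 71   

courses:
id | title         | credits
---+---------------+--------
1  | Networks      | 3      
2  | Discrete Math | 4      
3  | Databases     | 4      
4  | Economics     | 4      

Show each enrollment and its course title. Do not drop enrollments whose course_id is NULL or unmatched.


LEFT JOIN keeps every row from enrollments (the left table); where course_id has no match in courses, the course columns become NULL. Walk through each enrollment:
  - enrollment 1 (Uma): course_id=4 -> matches Economics
  - enrollment 2 (Eve): course_id=2 -> matches Discrete Math
  - enrollment 3 (Victor): course_id=4 -> matches Economics
  - enrollment 4 (Zoe): course_id=2 -> matches Discrete Math
  - enrollment 5 (Carol): course_id=2 -> matches Discrete Math
  - enrollment 6 (Yara): course_id=4 -> matches Economics
  - enrollment 7 (Hank): course_id=NULL, no match -> kept with NULL
  - enrollment 8 (Olivia): course_id=NULL, no match -> kept with NULL
All 8 rows appear; 2 have NULL course.

SQL:
SELECT a.student, b.title AS course
FROM enrollments a
LEFT JOIN courses b ON a.course_id = b.id

Result:
student | course       
--------+--------------
Uma     | Economics    
Eve     | Discrete Math
Victor  | Economics    
Zoe     | Discrete Math
Carol   | Discrete Math
Yara    | Economics    
Hank    | NULL         
Olivia  | NULL         


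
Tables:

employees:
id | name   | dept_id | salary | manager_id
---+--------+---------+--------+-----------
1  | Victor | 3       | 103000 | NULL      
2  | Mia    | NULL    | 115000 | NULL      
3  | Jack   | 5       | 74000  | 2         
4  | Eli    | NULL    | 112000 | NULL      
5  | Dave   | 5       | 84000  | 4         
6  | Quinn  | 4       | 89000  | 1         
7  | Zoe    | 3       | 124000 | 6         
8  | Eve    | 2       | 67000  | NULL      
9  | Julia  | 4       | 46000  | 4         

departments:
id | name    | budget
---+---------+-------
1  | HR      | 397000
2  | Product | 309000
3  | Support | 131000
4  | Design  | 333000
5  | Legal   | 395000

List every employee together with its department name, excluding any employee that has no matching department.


INNER JOIN keeps only employees rows whose dept_id matches an id in departments. Walk through each employee:
  - employee 1 (Victor): dept_id=3 -> matches Support
  - employee 2 (Mia): dept_id=NULL, no match -> dropped
  - employee 3 (Jack): dept_id=5 -> matches Legal
  - employee 4 (Eli): dept_id=NULL, no match -> dropped
  - employee 5 (Dave): dept_id=5 -> matches Legal
  - employee 6 (Quinn): dept_id=4 -> matches Design
  - employee 7 (Zoe): dept_id=3 -> matches Support
  - employee 8 (Eve): dept_id=2 -> matches Product
  - employee 9 (Julia): dept_id=4 -> matches Design
So 2 of 9 rows are dropped.

SQL:
SELECT a.name, b.name AS department
FROM employees a
INNER JOIN departments b ON a.dept_id = b.id

Result:
name   | department
-------+-----------
Victor | Support   
Jack   | Legal     
Dave   | Legal     
Quinn  | Design    
Zoe    | Support   
Eve    | Product   
Julia  | Design    
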